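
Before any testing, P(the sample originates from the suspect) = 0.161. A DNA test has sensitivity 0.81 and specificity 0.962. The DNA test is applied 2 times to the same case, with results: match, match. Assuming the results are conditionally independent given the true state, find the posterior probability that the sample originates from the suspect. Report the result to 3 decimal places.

With H the event that the sample originates from the suspect, the joint likelihood of the observed sequence is P(data|H) = 0.81·0.81 = 0.65610 and P(data|¬H) = 0.038·0.038 = 0.0014440.
Bayes: P(H|data) = 0.161·0.65610 / (0.161·0.65610 + 0.839·0.0014440) = 0.10563/0.10684 = 0.9887.

Posterior P(H) ≈ 0.989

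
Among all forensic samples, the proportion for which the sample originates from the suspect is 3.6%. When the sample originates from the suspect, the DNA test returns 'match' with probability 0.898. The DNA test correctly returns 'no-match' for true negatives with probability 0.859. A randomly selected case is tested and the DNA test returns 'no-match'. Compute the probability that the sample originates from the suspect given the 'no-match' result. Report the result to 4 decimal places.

P(H | E) ≈ 0.0044

Let H be the event that the sample originates from the suspect. P(H) = 0.036, so P(¬H) = 0.964. With E the 'no-match' result, P(E|H) = 0.102 and P(E|¬H) = 0.859.
P(E) = 0.102·0.036 + 0.859·0.964 = 0.0036720 + 0.82808 = 0.83175.
By Bayes' theorem, P(H|E) = 0.0036720 / 0.83175 = 0.0044.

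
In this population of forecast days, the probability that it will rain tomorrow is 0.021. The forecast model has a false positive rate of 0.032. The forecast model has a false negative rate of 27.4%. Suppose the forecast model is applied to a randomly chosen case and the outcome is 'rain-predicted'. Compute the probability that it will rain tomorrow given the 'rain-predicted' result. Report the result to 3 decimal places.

Write H for 'it will rain tomorrow'. Prior odds H:¬H = 0.021/0.979 = 0.021450. For the 'rain-predicted' outcome, the likelihood ratio is 0.726/0.032 = 22.688.
Posterior odds = 0.021450 × 22.688 = 0.48666, so P(H|E) = 0.48666/(1+0.48666) = 0.327.

P(H | E) ≈ 0.327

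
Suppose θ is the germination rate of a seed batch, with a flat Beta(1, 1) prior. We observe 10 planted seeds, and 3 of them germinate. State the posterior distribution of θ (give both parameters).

Posterior: Beta(4, 8)

Observing 3 successes and 7 failures updates Beta(1, 1) by adding the success and failure counts to the two shape parameters: α = 1+3 = 4, β = 1+7 = 8.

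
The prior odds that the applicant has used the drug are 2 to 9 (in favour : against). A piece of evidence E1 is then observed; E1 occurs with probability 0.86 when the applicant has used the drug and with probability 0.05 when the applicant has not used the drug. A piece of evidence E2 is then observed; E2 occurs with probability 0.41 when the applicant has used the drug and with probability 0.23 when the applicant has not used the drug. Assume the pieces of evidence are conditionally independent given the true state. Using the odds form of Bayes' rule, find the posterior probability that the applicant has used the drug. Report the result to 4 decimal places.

Posterior probability ≈ 0.8720

Prior odds = 2/9 = 0.22222. In log-odds, ln(0.22222) = -1.5041.
Add log likelihood ratios: ln(17.200) + ln(1.7826) = 3.4230.
Posterior log-odds = 1.9189, so posterior odds = exp(1.9189) = 6.8135. Converting, P(H|E) = 6.8135/7.8135 = 0.8720.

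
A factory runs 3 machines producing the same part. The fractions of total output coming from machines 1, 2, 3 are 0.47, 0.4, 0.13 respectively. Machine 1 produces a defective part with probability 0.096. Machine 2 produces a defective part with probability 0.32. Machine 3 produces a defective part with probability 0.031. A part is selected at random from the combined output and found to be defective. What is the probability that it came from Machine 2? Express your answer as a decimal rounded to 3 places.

Posterior probability ≈ 0.723

Tabulate prior·likelihood by source: [1] prior 0.47, lik 0.096, product 0.04512; [2] prior 0.4, lik 0.32, product 0.1280; [3] prior 0.13, lik 0.031, product 0.004030.
Normalizing constant = 0.17715; the posterior for Machine 2 is its product over the sum, 0.1280/0.17715 = 0.723.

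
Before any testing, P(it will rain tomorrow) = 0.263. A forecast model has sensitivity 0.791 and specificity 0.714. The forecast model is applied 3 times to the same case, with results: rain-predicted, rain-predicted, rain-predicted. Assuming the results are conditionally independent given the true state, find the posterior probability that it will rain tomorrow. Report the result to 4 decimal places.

Let H be the event that it will rain tomorrow; start with P(H) = 0.263. P('rain-predicted'|H) = 0.791, P('rain-predicted'|¬H) = 0.286.
Update on result 1 ('rain-predicted'): P(H) ← 0.791·0.2630 / (0.791·0.2630 + 0.286·0.7370) = 0.20803/0.41881 = 0.4967.
Update on result 2 ('rain-predicted'): P(H) ← 0.791·0.4967 / (0.791·0.4967 + 0.286·0.5033) = 0.39290/0.53684 = 0.7319.
Update on result 3 ('rain-predicted'): P(H) ← 0.791·0.7319 / (0.791·0.7319 + 0.286·0.2681) = 0.57892/0.65560 = 0.8830.

Posterior P(H) ≈ 0.8830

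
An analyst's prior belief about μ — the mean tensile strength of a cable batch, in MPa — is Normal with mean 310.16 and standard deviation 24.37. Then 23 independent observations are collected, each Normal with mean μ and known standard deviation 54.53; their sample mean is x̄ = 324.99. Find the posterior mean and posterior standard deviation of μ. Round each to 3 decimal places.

Prior precision 1/τ₀² = 1/24.37² = 0.00168379; data precision n/σ² = 23/54.53² = 0.00773494.
Posterior precision = 0.00168379 + 0.00773494 = 0.00941873, giving posterior SD = 1/√0.00941873 = 10.304.
Posterior mean = (0.00168379·310.16 + 0.00773494·324.99) / 0.00941873 = 322.339.

Posterior mean ≈ 322.339; posterior SD ≈ 10.304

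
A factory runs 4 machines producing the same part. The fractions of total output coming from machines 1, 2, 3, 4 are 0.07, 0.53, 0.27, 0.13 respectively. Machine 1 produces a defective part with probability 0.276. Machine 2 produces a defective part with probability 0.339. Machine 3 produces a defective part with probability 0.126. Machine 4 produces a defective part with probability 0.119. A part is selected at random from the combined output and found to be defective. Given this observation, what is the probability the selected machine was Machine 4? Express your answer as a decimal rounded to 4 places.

Tabulate prior·likelihood by source: [1] prior 0.07, lik 0.276, product 0.01932; [2] prior 0.53, lik 0.339, product 0.1797; [3] prior 0.27, lik 0.126, product 0.03402; [4] prior 0.13, lik 0.119, product 0.01547.
Normalizing constant = 0.24848; the posterior for Machine 4 is its product over the sum, 0.01547/0.24848 = 0.0623.

Posterior probability ≈ 0.0623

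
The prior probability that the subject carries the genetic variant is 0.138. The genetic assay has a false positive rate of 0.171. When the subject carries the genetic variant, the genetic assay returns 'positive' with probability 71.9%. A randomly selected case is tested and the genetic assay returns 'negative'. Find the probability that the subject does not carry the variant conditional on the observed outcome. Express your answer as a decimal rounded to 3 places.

Let H be the event that the subject carries the genetic variant. P(H) = 0.138, so P(¬H) = 0.862. With E the 'negative' result, P(E|H) = 0.281 and P(E|¬H) = 0.829.
P(E) = 0.281·0.138 + 0.829·0.862 = 0.038778 + 0.71460 = 0.75338.
By Bayes' theorem, P(H|E) = 0.038778 / 0.75338 = 0.051. Hence P(¬H|E) = 1 − 0.051 = 0.949.

P(¬H | E) ≈ 0.949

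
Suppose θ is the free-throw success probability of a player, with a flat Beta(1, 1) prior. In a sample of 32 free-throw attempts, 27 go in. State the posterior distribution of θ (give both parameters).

Posterior: Beta(28, 6)

The binomial likelihood is conjugate to the Beta prior: with 27 successes and 5 failures, the posterior is Beta(1+27, 1+5) = Beta(28, 6).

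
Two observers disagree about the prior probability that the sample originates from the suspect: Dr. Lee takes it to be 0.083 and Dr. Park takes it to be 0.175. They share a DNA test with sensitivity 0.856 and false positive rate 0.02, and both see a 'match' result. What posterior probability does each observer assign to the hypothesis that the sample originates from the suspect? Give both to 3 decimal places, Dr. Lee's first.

Dr. Lee: 0.795; Dr. Park: 0.901

P('+'|H) = 0.856, P('+'|¬H) = 0.02.
Dr. Lee: numerator 0.856·0.083 = 0.071048; evidence = 0.071048+0.02·0.917 = 0.089388; posterior = 0.795.
Dr. Park: numerator 0.856·0.175 = 0.14980; evidence = 0.14980+0.02·0.825 = 0.16630; posterior = 0.901.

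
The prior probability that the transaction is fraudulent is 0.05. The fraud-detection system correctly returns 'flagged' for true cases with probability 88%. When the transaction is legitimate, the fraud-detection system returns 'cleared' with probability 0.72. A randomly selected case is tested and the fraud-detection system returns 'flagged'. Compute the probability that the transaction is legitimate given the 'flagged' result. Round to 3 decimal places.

P(¬H | E) ≈ 0.858

Write H for 'the transaction is fraudulent'. Prior odds H:¬H = 0.05/0.95 = 0.052632. For the 'flagged' outcome, the likelihood ratio is 0.88/0.28 = 3.1429.
Posterior odds = 0.052632 × 3.1429 = 0.16541, so P(H|E) = 0.16541/(1+0.16541) = 0.142. Then P(¬H|E) = 1 − 0.142 = 0.858.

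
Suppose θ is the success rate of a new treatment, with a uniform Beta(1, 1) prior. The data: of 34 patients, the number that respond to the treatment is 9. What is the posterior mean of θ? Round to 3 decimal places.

Observing 9 successes and 25 failures updates Beta(1, 1) by adding the success and failure counts to the two shape parameters: α = 1+9 = 10, β = 1+25 = 26.
Posterior mean = α/(α+β) = 10/36 = 0.278.

Posterior mean ≈ 0.278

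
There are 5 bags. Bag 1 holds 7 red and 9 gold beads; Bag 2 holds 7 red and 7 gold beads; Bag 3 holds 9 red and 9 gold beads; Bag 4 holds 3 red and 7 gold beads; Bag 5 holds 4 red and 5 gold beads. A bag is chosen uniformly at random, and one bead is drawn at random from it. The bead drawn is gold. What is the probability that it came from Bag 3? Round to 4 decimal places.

Posterior probability ≈ 0.1774

P(gold|Bag 1) = 0.5625; P(gold|Bag 2) = 0.5; P(gold|Bag 3) = 0.5; P(gold|Bag 4) = 0.7; P(gold|Bag 5) = 0.5556.
Prior × likelihood for each source: 0.2·0.5625=0.1125, 0.2·0.5=0.1000, 0.2·0.5=0.1000, 0.2·0.7=0.1400, 0.2·0.5556=0.1111. Summing gives P(gold) = 0.56361.
P(Bag 3 | gold) = 0.1000 / 0.56361 = 0.1774.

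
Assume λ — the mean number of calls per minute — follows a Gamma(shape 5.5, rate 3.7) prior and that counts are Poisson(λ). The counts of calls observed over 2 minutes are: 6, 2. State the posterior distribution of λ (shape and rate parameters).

Total count ∑xᵢ = 8 over n = 2 minutes.
Gamma is conjugate to the Poisson likelihood: posterior is Gamma(shape = 5.5+8 = 13.5, rate = 3.7+2 = 5.7).

Posterior: Gamma(shape=13.5, rate=5.7)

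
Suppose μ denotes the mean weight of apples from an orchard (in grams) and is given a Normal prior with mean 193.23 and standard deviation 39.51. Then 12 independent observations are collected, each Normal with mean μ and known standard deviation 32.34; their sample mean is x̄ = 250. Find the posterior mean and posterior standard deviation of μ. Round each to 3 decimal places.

Posterior mean ≈ 246.998; posterior SD ≈ 9.086

With known σ, the Normal prior is conjugate. Weight on the data is w = (n/σ²)/(n/σ² + 1/τ₀²) = 0.0114736/(0.0114736+0.00064060) = 0.94712.
Posterior mean = w·x̄ + (1−w)·μ₀ = 0.94712·250 + 0.052880·193.23 = 246.998. Posterior variance = 1/(0.0114736+0.00064060) = 82.5475, so SD = 9.086.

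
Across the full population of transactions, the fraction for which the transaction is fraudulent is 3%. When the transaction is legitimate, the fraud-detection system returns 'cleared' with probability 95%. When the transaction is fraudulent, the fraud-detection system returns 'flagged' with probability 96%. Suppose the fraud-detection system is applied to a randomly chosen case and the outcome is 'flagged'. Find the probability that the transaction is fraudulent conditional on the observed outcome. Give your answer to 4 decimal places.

Let H be the event that the transaction is fraudulent. P(H) = 0.03, so P(¬H) = 0.97. With E the 'flagged' result, P(E|H) = 0.96 and P(E|¬H) = 0.05.
P(E) = 0.96·0.03 + 0.05·0.97 = 0.028800 + 0.048500 = 0.077300.
By Bayes' theorem, P(H|E) = 0.028800 / 0.077300 = 0.3726.

P(H | E) ≈ 0.3726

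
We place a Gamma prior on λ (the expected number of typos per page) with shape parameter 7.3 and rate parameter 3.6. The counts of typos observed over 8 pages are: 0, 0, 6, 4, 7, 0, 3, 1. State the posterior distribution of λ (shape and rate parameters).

The Poisson likelihood adds the total count to the shape and the number of exposure periods to the rate. Here ∑xᵢ = 21 and n = 8, so shape 7.3→28.3 and rate 3.6→11.6.

Posterior: Gamma(shape=28.3, rate=11.6)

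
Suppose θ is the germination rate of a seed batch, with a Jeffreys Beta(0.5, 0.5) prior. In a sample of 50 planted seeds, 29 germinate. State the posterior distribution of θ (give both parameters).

The binomial likelihood is conjugate to the Beta prior: with 29 successes and 21 failures, the posterior is Beta(0.5+29, 0.5+21) = Beta(29.5, 21.5).

Posterior: Beta(29.5, 21.5)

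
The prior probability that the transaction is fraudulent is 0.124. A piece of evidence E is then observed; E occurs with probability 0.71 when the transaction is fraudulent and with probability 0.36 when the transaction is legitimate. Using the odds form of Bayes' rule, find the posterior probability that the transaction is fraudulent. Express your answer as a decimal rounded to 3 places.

Posterior probability ≈ 0.218

Prior odds = 0.124/(1−0.124) = 0.14155.
Likelihood ratio for E = 0.71/0.36 = 1.9722.
Posterior odds = prior odds × LR = 0.27917.
Posterior probability = odds/(1+odds) = 0.27917/1.2792 = 0.218.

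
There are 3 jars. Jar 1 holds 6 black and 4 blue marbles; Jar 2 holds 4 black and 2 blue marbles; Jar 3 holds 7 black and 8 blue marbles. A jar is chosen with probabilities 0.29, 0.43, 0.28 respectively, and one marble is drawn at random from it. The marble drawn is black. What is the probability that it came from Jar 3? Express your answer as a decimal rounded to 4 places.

Posterior probability ≈ 0.2210

Tabulate prior·likelihood by source: [1] prior 0.29, lik 0.6, product 0.1740; [2] prior 0.43, lik 0.6667, product 0.2867; [3] prior 0.28, lik 0.4667, product 0.1307.
Normalizing constant = 0.59133; the posterior for Jar 3 is its product over the sum, 0.1307/0.59133 = 0.2210.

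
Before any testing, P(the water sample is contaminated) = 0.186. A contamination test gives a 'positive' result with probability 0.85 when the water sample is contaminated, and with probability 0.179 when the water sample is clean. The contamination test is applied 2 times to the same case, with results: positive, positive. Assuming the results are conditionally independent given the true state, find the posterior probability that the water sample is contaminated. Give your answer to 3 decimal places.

Posterior P(H) ≈ 0.837

Let H be the event that the water sample is contaminated; start with P(H) = 0.186. P('positive'|H) = 0.85, P('positive'|¬H) = 0.179.
Update on result 1 ('positive'): P(H) ← 0.85·0.1860 / (0.85·0.1860 + 0.179·0.8140) = 0.15810/0.30381 = 0.5204.
Update on result 2 ('positive'): P(H) ← 0.85·0.5204 / (0.85·0.5204 + 0.179·0.4796) = 0.44234/0.52819 = 0.8375.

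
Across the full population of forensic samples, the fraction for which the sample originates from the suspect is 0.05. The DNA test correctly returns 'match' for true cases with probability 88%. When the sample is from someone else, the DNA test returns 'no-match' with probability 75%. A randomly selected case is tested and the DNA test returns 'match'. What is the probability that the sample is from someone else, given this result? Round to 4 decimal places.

P(¬H | E) ≈ 0.8437

Write H for 'the sample originates from the suspect'. Prior odds H:¬H = 0.05/0.95 = 0.052632. For the 'match' outcome, the likelihood ratio is 0.88/0.25 = 3.5200.
Posterior odds = 0.052632 × 3.5200 = 0.18526, so P(H|E) = 0.18526/(1+0.18526) = 0.1563. Then P(¬H|E) = 1 − 0.1563 = 0.8437.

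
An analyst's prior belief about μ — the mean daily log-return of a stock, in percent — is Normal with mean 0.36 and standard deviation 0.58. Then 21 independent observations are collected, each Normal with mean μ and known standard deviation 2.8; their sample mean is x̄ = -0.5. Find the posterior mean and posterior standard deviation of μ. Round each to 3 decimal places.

Posterior mean ≈ -0.048; posterior SD ≈ 0.421

Prior precision 1/τ₀² = 1/0.58² = 2.97265; data precision n/σ² = 21/2.8² = 2.67857.
Posterior precision = 2.97265 + 2.67857 = 5.65122, giving posterior SD = 1/√5.65122 = 0.421.
Posterior mean = (2.97265·0.36 + 2.67857·-0.5) / 5.65122 = -0.048.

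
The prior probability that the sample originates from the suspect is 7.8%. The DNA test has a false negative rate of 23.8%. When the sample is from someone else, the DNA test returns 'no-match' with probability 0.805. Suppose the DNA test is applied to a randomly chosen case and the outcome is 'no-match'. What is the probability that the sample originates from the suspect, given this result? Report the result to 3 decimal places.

Let H be the event that the sample originates from the suspect. P(H) = 0.078, so P(¬H) = 0.922. With E the 'no-match' result, P(E|H) = 0.238 and P(E|¬H) = 0.805.
P(E) = 0.238·0.078 + 0.805·0.922 = 0.018564 + 0.74221 = 0.76077.
By Bayes' theorem, P(H|E) = 0.018564 / 0.76077 = 0.024.

P(H | E) ≈ 0.024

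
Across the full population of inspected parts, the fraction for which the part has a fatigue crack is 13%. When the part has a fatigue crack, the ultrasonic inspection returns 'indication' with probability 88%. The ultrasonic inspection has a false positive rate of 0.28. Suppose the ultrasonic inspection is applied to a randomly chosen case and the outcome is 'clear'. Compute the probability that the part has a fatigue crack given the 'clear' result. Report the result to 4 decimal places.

P(H | E) ≈ 0.0243

Let H be the event that the part has a fatigue crack. P(H) = 0.13, so P(¬H) = 0.87. With E the 'clear' result, P(E|H) = 0.12 and P(E|¬H) = 0.72.
P(E) = 0.12·0.13 + 0.72·0.87 = 0.015600 + 0.62640 = 0.64200.
By Bayes' theorem, P(H|E) = 0.015600 / 0.64200 = 0.0243.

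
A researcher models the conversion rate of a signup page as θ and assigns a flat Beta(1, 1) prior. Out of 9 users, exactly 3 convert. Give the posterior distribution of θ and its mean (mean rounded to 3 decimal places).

Posterior: Beta(4, 7); mean ≈ 0.364

The binomial likelihood is conjugate to the Beta prior: with 3 successes and 6 failures, the posterior is Beta(1+3, 1+6) = Beta(4, 7).
Posterior mean = α/(α+β) = 4/11 = 0.364.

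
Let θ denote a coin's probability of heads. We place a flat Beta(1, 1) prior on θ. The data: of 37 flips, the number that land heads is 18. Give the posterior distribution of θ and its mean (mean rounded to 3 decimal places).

The binomial likelihood is conjugate to the Beta prior: with 18 successes and 19 failures, the posterior is Beta(1+18, 1+19) = Beta(19, 20).
Posterior mean = α/(α+β) = 19/39 = 0.487.

Posterior: Beta(19, 20); mean ≈ 0.487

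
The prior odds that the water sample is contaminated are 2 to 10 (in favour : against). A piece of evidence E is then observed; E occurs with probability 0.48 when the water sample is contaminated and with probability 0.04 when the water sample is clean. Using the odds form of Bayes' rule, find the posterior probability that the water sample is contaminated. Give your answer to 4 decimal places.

Posterior probability ≈ 0.7059

Prior odds = 2/10 = 0.20000.
Likelihood ratio for E = 0.48/0.04 = 12.000.
Posterior odds = prior odds × LR = 2.4000.
Posterior probability = odds/(1+odds) = 2.4000/3.4000 = 0.7059.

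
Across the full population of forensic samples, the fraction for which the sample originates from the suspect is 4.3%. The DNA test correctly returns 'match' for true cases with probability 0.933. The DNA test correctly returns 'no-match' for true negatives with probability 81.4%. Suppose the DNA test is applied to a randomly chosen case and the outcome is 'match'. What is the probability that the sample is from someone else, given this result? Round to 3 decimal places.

Let H be the event that the sample originates from the suspect. P(H) = 0.043, so P(¬H) = 0.957. With E the 'match' result, P(E|H) = 0.933 and P(E|¬H) = 0.186.
P(E) = 0.933·0.043 + 0.186·0.957 = 0.040119 + 0.17800 = 0.21812.
By Bayes' theorem, P(H|E) = 0.040119 / 0.21812 = 0.184. Hence P(¬H|E) = 1 − 0.184 = 0.816.

P(¬H | E) ≈ 0.816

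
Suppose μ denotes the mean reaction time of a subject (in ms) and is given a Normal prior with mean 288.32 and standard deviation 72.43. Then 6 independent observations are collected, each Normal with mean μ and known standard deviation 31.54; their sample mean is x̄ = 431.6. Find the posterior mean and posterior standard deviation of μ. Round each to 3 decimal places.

Prior precision 1/τ₀² = 1/72.43² = 0.00019062; data precision n/σ² = 6/31.54² = 0.00603154.
Posterior precision = 0.00019062 + 0.00603154 = 0.00622215, giving posterior SD = 1/√0.00622215 = 12.677.
Posterior mean = (0.00019062·288.32 + 0.00603154·431.6) / 0.00622215 = 427.211.

Posterior mean ≈ 427.211; posterior SD ≈ 12.677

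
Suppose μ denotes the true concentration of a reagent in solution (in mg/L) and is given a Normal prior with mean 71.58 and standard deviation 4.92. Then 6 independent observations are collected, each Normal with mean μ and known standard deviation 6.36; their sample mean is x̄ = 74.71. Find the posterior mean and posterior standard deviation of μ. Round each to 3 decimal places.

Prior precision 1/τ₀² = 1/4.92² = 0.0413114; data precision n/σ² = 6/6.36² = 0.148333.
Posterior precision = 0.0413114 + 0.148333 = 0.189644, giving posterior SD = 1/√0.189644 = 2.296.
Posterior mean = (0.0413114·71.58 + 0.148333·74.71) / 0.189644 = 74.028.

Posterior mean ≈ 74.028; posterior SD ≈ 2.296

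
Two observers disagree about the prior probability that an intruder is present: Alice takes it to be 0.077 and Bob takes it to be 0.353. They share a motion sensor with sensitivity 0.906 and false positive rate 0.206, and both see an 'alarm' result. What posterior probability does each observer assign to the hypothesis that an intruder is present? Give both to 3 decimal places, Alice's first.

P('+'|H) = 0.906, P('+'|¬H) = 0.206.
Alice: numerator 0.906·0.077 = 0.069762; evidence = 0.069762+0.206·0.923 = 0.25990; posterior = 0.268.
Bob: numerator 0.906·0.353 = 0.31982; evidence = 0.31982+0.206·0.647 = 0.45310; posterior = 0.706.

Alice: 0.268; Bob: 0.706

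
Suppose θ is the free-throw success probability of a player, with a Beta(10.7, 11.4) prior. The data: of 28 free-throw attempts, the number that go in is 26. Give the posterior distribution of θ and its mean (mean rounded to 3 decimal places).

Posterior: Beta(36.7, 13.4); mean ≈ 0.733

The binomial likelihood is conjugate to the Beta prior: with 26 successes and 2 failures, the posterior is Beta(10.7+26, 11.4+2) = Beta(36.7, 13.4).
E[θ | data] = 36.7/(36.7+13.4) = 0.733.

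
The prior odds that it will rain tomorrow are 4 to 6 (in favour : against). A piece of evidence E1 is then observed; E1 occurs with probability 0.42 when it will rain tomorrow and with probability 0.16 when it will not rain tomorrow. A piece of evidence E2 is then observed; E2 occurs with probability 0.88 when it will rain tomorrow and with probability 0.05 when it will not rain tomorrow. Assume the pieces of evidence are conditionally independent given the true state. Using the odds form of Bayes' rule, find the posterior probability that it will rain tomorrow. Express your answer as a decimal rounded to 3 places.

Prior odds = 4/6 = 0.66667. In log-odds, ln(0.66667) = -0.40547.
Add log likelihood ratios: ln(2.6250) + ln(17.600) = 3.8330.
Posterior log-odds = 3.4275, so posterior odds = exp(3.4275) = 30.800. Converting, P(H|E) = 30.800/31.800 = 0.969.

Posterior probability ≈ 0.969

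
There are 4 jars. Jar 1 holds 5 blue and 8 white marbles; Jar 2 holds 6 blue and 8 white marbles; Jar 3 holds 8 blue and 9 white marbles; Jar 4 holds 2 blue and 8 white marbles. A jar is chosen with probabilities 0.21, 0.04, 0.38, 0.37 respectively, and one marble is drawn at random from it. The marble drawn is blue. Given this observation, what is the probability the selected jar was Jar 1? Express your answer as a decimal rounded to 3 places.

Tabulate prior·likelihood by source: [1] prior 0.21, lik 0.3846, product 0.08077; [2] prior 0.04, lik 0.4286, product 0.01714; [3] prior 0.38, lik 0.4706, product 0.1788; [4] prior 0.37, lik 0.2, product 0.07400.
Normalizing constant = 0.35074; the posterior for Jar 1 is its product over the sum, 0.08077/0.35074 = 0.230.

Posterior probability ≈ 0.230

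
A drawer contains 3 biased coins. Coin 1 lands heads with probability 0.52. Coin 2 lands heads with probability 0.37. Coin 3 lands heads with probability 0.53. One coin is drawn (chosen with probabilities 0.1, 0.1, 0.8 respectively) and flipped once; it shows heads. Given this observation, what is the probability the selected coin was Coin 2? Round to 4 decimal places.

Tabulate prior·likelihood by source: [1] prior 0.1, lik 0.52, product 0.05200; [2] prior 0.1, lik 0.37, product 0.03700; [3] prior 0.8, lik 0.53, product 0.4240.
Normalizing constant = 0.51300; the posterior for Coin 2 is its product over the sum, 0.03700/0.51300 = 0.0721.

Posterior probability ≈ 0.0721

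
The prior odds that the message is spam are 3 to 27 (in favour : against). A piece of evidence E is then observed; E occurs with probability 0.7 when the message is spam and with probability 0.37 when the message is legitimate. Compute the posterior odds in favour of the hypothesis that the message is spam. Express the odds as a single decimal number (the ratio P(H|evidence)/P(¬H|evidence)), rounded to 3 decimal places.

Posterior odds ≈ 0.210

Prior odds = 3/27 = 0.11111. In log-odds, ln(0.11111) = -2.1972.
Add log likelihood ratio: ln(1.8919) = 0.63758.
Posterior log-odds = -1.5596, so posterior odds = exp(-1.5596) = 0.21021.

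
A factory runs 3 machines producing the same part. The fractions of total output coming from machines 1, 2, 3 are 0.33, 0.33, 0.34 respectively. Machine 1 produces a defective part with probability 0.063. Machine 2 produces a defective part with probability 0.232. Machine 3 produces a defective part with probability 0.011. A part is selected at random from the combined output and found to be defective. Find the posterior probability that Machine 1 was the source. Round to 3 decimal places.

Posterior probability ≈ 0.206

Tabulate prior·likelihood by source: [1] prior 0.33, lik 0.063, product 0.02079; [2] prior 0.33, lik 0.232, product 0.07656; [3] prior 0.34, lik 0.011, product 0.003740.
Normalizing constant = 0.10109; the posterior for Machine 1 is its product over the sum, 0.02079/0.10109 = 0.206.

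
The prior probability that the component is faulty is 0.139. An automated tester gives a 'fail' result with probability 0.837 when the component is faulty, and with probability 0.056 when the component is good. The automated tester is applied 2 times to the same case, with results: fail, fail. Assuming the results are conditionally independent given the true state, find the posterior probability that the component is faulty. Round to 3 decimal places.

Posterior P(H) ≈ 0.973

Let H be the event that the component is faulty; start with P(H) = 0.139. P('fail'|H) = 0.837, P('fail'|¬H) = 0.056.
Update on result 1 ('fail'): P(H) ← 0.837·0.1390 / (0.837·0.1390 + 0.056·0.8610) = 0.11634/0.16456 = 0.7070.
Update on result 2 ('fail'): P(H) ← 0.837·0.7070 / (0.837·0.7070 + 0.056·0.2930) = 0.59176/0.60817 = 0.9730.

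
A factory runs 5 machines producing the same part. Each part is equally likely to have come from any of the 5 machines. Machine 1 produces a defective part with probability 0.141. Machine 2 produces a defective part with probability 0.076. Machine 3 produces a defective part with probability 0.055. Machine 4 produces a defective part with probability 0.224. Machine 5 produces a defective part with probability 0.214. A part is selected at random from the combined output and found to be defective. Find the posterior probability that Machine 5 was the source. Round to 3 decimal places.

P(defective|M1) = 0.141; P(defective|M2) = 0.076; P(defective|M3) = 0.055; P(defective|M4) = 0.224; P(defective|M5) = 0.214.
Prior × likelihood for each source: 0.2·0.141=0.02820, 0.2·0.076=0.01520, 0.2·0.055=0.01100, 0.2·0.224=0.04480, 0.2·0.214=0.04280. Summing gives P(defective) = 0.14200.
P(Machine 5 | defective) = 0.04280 / 0.14200 = 0.301.

Posterior probability ≈ 0.301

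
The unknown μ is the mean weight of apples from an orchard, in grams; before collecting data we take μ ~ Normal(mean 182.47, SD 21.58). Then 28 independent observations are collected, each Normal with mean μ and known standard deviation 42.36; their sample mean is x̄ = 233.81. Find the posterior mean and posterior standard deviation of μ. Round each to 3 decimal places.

Posterior mean ≈ 227.600; posterior SD ≈ 7.506

Prior precision 1/τ₀² = 1/21.58² = 0.00214732; data precision n/σ² = 28/42.36² = 0.0156044.
Posterior precision = 0.00214732 + 0.0156044 = 0.0177517, giving posterior SD = 1/√0.0177517 = 7.506.
Posterior mean = (0.00214732·182.47 + 0.0156044·233.81) / 0.0177517 = 227.600.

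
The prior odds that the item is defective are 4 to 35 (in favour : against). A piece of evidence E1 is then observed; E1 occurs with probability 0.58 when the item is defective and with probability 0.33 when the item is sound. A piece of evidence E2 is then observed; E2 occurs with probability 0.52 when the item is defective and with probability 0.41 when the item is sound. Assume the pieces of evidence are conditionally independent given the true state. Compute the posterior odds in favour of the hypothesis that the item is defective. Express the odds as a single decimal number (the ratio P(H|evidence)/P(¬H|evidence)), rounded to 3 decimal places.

Prior odds = 4/35 = 0.11429.
Likelihood ratio for E1 = 0.58/0.33 = 1.7576.
Likelihood ratio for E2 = 0.52/0.41 = 1.2683.
Posterior odds = prior odds × LR₁ × LR₂ = 0.25476.

Posterior odds ≈ 0.255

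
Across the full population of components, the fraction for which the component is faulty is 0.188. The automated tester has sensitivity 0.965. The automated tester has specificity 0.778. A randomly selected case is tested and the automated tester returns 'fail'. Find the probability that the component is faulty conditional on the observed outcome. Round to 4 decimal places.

P(H | E) ≈ 0.5016

Write H for 'the component is faulty'. Prior odds H:¬H = 0.188/0.812 = 0.23153. For the 'fail' outcome, the likelihood ratio is 0.965/0.222 = 4.3468.
Posterior odds = 0.23153 × 4.3468 = 1.0064, so P(H|E) = 1.0064/(1+1.0064) = 0.5016.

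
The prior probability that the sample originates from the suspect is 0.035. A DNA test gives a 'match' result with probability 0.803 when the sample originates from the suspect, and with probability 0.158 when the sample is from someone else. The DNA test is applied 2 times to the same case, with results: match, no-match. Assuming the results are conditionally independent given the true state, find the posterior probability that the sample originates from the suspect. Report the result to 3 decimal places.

With H the event that the sample originates from the suspect, the joint likelihood of the observed sequence is P(data|H) = 0.803·0.197 = 0.15819 and P(data|¬H) = 0.158·0.842 = 0.13304.
Bayes: P(H|data) = 0.035·0.15819 / (0.035·0.15819 + 0.965·0.13304) = 0.0055367/0.13392 = 0.0413.

Posterior P(H) ≈ 0.041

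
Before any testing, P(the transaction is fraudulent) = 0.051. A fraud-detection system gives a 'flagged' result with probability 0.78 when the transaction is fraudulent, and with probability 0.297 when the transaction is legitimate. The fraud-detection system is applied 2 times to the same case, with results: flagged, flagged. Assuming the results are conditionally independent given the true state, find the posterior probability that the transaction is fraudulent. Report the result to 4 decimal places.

Posterior P(H) ≈ 0.2704

With H the event that the transaction is fraudulent, the joint likelihood of the observed sequence is P(data|H) = 0.78·0.78 = 0.60840 and P(data|¬H) = 0.297·0.297 = 0.088209.
Bayes: P(H|data) = 0.051·0.60840 / (0.051·0.60840 + 0.949·0.088209) = 0.031028/0.11474 = 0.2704.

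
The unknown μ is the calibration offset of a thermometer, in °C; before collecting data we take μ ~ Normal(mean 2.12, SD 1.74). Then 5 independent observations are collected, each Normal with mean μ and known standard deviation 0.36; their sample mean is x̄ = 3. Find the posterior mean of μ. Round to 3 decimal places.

Posterior mean ≈ 2.993

Prior precision 1/τ₀² = 1/1.74² = 0.330295; data precision n/σ² = 5/0.36² = 38.5802.
Posterior precision = 0.330295 + 38.5802 = 38.9105.
Posterior mean = (0.330295·2.12 + 38.5802·3) / 38.9105 = 2.993.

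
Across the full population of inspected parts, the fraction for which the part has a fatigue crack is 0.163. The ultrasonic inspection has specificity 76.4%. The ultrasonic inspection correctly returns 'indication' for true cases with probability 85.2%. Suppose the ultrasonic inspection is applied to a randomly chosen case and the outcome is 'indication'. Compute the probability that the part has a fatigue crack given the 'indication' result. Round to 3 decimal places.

Write H for 'the part has a fatigue crack'. Prior odds H:¬H = 0.163/0.837 = 0.19474. For the 'indication' outcome, the likelihood ratio is 0.852/0.236 = 3.6102.
Posterior odds = 0.19474 × 3.6102 = 0.70306, so P(H|E) = 0.70306/(1+0.70306) = 0.413.

P(H | E) ≈ 0.413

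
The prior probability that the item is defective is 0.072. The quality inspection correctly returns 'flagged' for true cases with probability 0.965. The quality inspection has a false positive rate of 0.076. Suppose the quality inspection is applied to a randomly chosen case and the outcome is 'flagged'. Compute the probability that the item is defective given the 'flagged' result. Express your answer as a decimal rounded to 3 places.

Write H for 'the item is defective'. Prior odds H:¬H = 0.072/0.928 = 0.077586. For the 'flagged' outcome, the likelihood ratio is 0.965/0.076 = 12.697.
Posterior odds = 0.077586 × 12.697 = 0.98514, so P(H|E) = 0.98514/(1+0.98514) = 0.496.

P(H | E) ≈ 0.496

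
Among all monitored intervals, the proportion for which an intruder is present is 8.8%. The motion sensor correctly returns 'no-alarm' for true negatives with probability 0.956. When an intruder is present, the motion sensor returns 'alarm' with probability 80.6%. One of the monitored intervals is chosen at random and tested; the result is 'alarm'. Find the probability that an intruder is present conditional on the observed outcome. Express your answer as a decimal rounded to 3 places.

P(H | E) ≈ 0.639

Let H be the event that an intruder is present. P(H) = 0.088, so P(¬H) = 0.912. With E the 'alarm' result, P(E|H) = 0.806 and P(E|¬H) = 0.044.
P(E) = 0.806·0.088 + 0.044·0.912 = 0.070928 + 0.040128 = 0.11106.
By Bayes' theorem, P(H|E) = 0.070928 / 0.11106 = 0.639.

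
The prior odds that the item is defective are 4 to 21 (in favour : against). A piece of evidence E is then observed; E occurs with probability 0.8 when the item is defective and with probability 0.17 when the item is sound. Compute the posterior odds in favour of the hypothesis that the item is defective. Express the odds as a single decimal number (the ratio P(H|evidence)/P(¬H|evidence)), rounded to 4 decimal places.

Posterior odds ≈ 0.8964

Prior odds = 4/21 = 0.19048.
Likelihood ratio for E = 0.8/0.17 = 4.7059.
Posterior odds = prior odds × LR = 0.89636.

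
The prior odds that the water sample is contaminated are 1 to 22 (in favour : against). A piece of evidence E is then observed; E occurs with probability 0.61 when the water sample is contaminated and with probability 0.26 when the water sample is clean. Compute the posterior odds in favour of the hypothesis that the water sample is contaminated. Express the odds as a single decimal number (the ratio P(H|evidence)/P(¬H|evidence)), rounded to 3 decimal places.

Prior odds = 1/22 = 0.045455.
Likelihood ratio for E = 0.61/0.26 = 2.3462.
Posterior odds = prior odds × LR = 0.10664.

Posterior odds ≈ 0.107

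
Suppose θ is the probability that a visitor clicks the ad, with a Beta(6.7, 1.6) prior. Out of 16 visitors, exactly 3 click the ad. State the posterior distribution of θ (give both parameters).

The binomial likelihood is conjugate to the Beta prior: with 3 successes and 13 failures, the posterior is Beta(6.7+3, 1.6+13) = Beta(9.7, 14.6).

Posterior: Beta(9.7, 14.6)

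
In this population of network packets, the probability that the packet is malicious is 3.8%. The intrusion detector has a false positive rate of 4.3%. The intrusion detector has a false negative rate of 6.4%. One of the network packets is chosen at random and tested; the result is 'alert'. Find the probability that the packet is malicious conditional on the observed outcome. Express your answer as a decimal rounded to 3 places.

P(H | E) ≈ 0.462

Let H be the event that the packet is malicious. P(H) = 0.038, so P(¬H) = 0.962. With E the 'alert' result, P(E|H) = 0.936 and P(E|¬H) = 0.043.
P(E) = 0.936·0.038 + 0.043·0.962 = 0.035568 + 0.041366 = 0.076934.
By Bayes' theorem, P(H|E) = 0.035568 / 0.076934 = 0.462.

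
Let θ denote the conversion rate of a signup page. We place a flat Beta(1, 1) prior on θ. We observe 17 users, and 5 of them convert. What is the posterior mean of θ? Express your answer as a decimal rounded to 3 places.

The binomial likelihood is conjugate to the Beta prior: with 5 successes and 12 failures, the posterior is Beta(1+5, 1+12) = Beta(6, 13).
E[θ | data] = 6/(6+13) = 0.316.

Posterior mean ≈ 0.316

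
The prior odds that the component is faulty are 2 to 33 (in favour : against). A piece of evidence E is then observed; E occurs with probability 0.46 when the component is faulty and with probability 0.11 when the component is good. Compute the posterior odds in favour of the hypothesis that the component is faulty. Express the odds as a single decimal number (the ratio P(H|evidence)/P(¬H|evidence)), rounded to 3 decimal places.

Prior odds = 2/33 = 0.060606. In log-odds, ln(0.060606) = -2.8034.
Add log likelihood ratio: ln(4.1818) = 1.4307.
Posterior log-odds = -1.3726, so posterior odds = exp(-1.3726) = 0.25344.

Posterior odds ≈ 0.253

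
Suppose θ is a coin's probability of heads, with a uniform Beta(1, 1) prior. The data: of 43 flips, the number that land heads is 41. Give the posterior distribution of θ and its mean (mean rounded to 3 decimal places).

The binomial likelihood is conjugate to the Beta prior: with 41 successes and 2 failures, the posterior is Beta(1+41, 1+2) = Beta(42, 3).
E[θ | data] = 42/(42+3) = 0.933.

Posterior: Beta(42, 3); mean ≈ 0.933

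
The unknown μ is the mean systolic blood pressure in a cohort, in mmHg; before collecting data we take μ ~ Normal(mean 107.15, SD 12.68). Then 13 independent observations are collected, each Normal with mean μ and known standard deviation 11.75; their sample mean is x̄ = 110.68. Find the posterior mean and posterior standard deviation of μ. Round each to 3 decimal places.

Posterior mean ≈ 110.461; posterior SD ≈ 3.156

Prior precision 1/τ₀² = 1/12.68² = 0.00621959; data precision n/σ² = 13/11.75² = 0.0941603.
Posterior precision = 0.00621959 + 0.0941603 = 0.100380, giving posterior SD = 1/√0.100380 = 3.156.
Posterior mean = (0.00621959·107.15 + 0.0941603·110.68) / 0.100380 = 110.461.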